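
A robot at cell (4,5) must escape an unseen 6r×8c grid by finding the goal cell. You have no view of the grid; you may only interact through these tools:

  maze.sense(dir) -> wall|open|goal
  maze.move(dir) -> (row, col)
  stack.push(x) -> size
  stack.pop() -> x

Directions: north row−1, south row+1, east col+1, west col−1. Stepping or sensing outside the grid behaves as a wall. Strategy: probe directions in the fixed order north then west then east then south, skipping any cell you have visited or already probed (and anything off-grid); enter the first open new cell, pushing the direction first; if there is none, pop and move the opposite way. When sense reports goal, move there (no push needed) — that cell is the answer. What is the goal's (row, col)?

Then sense(dir: north), yielding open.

I use push(x: north), : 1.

Calling move(dir: north), — result: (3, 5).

Now I run sense(dir: north), : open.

I invoke push(x: north), and observe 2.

Next I call move(dir: north), : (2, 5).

I use sense(dir: north), giving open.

I try push(x: north), yielding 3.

I invoke move(dir: north), and see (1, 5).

I run sense(dir: north), and get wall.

Next I call sense(dir: west), : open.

Now I run push(x: west), — result: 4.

Calling move(dir: west), : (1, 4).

Now I run sense(dir: north), — result: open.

I use push(x: north), : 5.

I use move(dir: north), and observe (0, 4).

I use sense(dir: west), → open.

I invoke push(x: west), — result: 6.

Using move(dir: west), and observe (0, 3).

I run sense(dir: west), yielding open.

I run push(x: west), and observe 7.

Next I call move(dir: west), which returns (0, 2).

Using sense(dir: west), giving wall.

Then sense(dir: south), — result: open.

Then push(x: south), — result: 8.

Using move(dir: south), and observe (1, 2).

I use sense(dir: west), — result: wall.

I call sense(dir: east), giving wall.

I use sense(dir: south), — result: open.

Then push(x: south), and get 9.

I call move(dir: south), and observe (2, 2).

Calling sense(dir: west), and see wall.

Next I call sense(dir: east), : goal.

Now I run move(dir: east), and see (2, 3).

Answer: (2, 3)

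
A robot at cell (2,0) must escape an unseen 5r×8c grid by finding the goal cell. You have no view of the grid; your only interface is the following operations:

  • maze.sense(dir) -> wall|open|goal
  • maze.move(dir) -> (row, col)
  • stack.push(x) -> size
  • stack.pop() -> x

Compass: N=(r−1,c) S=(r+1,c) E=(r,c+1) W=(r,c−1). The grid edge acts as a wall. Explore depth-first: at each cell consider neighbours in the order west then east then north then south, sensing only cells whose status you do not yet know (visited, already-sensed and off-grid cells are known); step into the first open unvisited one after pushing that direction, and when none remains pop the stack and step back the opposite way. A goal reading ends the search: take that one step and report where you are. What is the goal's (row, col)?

Act: maze.sense[dir: east]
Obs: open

Act: stack.push[x: east]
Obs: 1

Act: maze.move[dir: east]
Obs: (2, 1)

Act: maze.sense[dir: east]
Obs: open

Act: stack.push[x: east]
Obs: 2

Act: maze.move[dir: east]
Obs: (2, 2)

Act: maze.sense[dir: east]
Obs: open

Act: stack.push[x: east]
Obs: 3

Act: maze.move[dir: east]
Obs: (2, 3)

Act: maze.sense[dir: east]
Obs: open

Act: stack.push[x: east]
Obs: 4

Act: maze.move[dir: east]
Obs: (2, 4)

Act: maze.sense[dir: east]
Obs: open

Act: stack.push[x: east]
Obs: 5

Act: maze.move[dir: east]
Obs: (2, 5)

Act: maze.sense[dir: east]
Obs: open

Act: stack.push[x: east]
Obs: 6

Act: maze.move[dir: east]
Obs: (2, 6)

Act: maze.sense[dir: east]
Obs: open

Act: stack.push[x: east]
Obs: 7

Act: maze.move[dir: east]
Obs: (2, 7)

Act: maze.sense[dir: north]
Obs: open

Act: stack.push[x: north]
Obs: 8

Act: maze.move[dir: north]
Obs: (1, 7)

Act: maze.sense[dir: west]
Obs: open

Act: stack.push[x: west]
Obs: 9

Act: maze.move[dir: west]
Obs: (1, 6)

Act: maze.sense[dir: west]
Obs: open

Act: stack.push[x: west]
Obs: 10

Act: maze.move[dir: west]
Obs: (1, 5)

Act: maze.sense[dir: west]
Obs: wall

Act: maze.sense[dir: north]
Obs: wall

Act: stack.pop[]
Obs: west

Act: maze.move[dir: east]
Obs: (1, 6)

Act: maze.sense[dir: north]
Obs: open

Act: stack.push[x: north]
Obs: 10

Act: maze.move[dir: north]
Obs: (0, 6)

Act: maze.sense[dir: east]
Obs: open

Act: stack.push[x: east]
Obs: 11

Act: maze.move[dir: east]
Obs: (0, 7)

Act: stack.pop[]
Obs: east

Act: maze.move[dir: west]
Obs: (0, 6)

Act: stack.pop[]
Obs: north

Act: maze.move[dir: south]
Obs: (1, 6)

Act: stack.pop[]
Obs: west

Act: maze.move[dir: east]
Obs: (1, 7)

Act: stack.pop[]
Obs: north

Act: maze.move[dir: south]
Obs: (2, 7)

Act: maze.sense[dir: south]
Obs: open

Act: stack.push[x: south]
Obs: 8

Act: maze.move[dir: south]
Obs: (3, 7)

Act: maze.sense[dir: west]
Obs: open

Act: stack.push[x: west]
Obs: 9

Act: maze.move[dir: west]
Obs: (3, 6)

Act: maze.sense[dir: west]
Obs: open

Act: stack.push[x: west]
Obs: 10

Act: maze.move[dir: west]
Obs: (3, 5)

Act: maze.sense[dir: west]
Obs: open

Act: stack.push[x: west]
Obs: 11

Act: maze.move[dir: west]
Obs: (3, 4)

Act: maze.sense[dir: west]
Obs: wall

Act: maze.sense[dir: south]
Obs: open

Act: stack.push[x: south]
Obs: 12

Act: maze.move[dir: south]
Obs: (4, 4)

Act: maze.sense[dir: west]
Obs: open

Act: stack.push[x: west]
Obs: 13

Act: maze.move[dir: west]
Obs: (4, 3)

Act: maze.sense[dir: west]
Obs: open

Act: stack.push[x: west]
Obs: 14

Act: maze.move[dir: west]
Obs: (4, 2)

Act: maze.sense[dir: west]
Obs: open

Act: stack.push[x: west]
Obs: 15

Act: maze.move[dir: west]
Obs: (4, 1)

Act: maze.sense[dir: west]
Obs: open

Act: stack.push[x: west]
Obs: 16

Act: maze.move[dir: west]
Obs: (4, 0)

Act: maze.sense[dir: north]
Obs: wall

Act: stack.pop[]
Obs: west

Act: maze.move[dir: east]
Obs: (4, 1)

Act: maze.sense[dir: north]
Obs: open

Act: stack.push[x: north]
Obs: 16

Act: maze.move[dir: north]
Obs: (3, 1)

Act: maze.sense[dir: east]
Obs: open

Act: stack.push[x: east]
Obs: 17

Act: maze.move[dir: east]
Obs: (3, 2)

Act: stack.pop[]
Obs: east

Act: maze.move[dir: west]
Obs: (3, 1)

Act: stack.pop[]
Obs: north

Act: maze.move[dir: south]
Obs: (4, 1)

Act: stack.pop[]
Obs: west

Act: maze.move[dir: east]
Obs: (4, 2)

Act: stack.pop[]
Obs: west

Act: maze.move[dir: east]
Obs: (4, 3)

Act: stack.pop[]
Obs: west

Act: maze.move[dir: east]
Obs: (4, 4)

Act: maze.sense[dir: east]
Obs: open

Act: stack.push[x: east]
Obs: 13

Act: maze.move[dir: east]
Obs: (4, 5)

Act: maze.sense[dir: east]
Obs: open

Act: stack.push[x: east]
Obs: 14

Act: maze.move[dir: east]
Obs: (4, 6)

Act: maze.sense[dir: east]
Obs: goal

Act: maze.move[dir: east]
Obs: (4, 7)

Answer: (4, 7)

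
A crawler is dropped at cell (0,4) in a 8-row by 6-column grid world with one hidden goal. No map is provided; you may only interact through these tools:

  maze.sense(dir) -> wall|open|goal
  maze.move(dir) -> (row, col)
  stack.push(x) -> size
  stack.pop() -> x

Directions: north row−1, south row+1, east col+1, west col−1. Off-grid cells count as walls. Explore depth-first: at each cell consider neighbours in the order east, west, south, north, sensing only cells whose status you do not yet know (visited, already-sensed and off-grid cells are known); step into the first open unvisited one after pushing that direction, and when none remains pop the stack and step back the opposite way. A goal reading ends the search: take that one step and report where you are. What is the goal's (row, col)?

→ maze.sense(dir='east')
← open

→ stack.push(x='east')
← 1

→ maze.move(dir='east')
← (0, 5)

→ maze.sense(dir='south')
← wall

→ stack.pop()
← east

→ maze.move(dir='west')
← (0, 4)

→ maze.sense(dir='west')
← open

→ stack.push(x='west')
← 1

→ maze.move(dir='west')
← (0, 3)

→ maze.sense(dir='west')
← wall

→ maze.sense(dir='south')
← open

→ stack.push(x='south')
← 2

→ maze.move(dir='south')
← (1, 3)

→ maze.sense(dir='east')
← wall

→ maze.sense(dir='west')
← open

→ stack.push(x='west')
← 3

→ maze.move(dir='west')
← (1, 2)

→ maze.sense(dir='west')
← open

→ stack.push(x='west')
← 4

→ maze.move(dir='west')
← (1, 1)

→ maze.sense(dir='west')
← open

→ stack.push(x='west')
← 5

→ maze.move(dir='west')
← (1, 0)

→ maze.sense(dir='south')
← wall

→ maze.sense(dir='north')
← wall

→ stack.pop()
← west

→ maze.move(dir='east')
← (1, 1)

→ maze.sense(dir='south')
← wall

→ maze.sense(dir='north')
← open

→ stack.push(x='north')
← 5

→ maze.move(dir='north')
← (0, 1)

→ stack.pop()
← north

→ maze.move(dir='south')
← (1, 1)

→ stack.pop()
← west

→ maze.move(dir='east')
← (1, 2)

→ maze.sense(dir='south')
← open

→ stack.push(x='south')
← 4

→ maze.move(dir='south')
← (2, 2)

→ maze.sense(dir='east')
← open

→ stack.push(x='east')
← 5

→ maze.move(dir='east')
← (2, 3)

→ maze.sense(dir='east')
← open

→ stack.push(x='east')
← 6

→ maze.move(dir='east')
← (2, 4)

→ maze.sense(dir='east')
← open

→ stack.push(x='east')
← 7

→ maze.move(dir='east')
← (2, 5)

→ maze.sense(dir='south')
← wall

→ stack.pop()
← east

→ maze.move(dir='west')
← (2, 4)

→ maze.sense(dir='south')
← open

→ stack.push(x='south')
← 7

→ maze.move(dir='south')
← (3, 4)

→ maze.sense(dir='west')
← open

→ stack.push(x='west')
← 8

→ maze.move(dir='west')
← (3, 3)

→ maze.sense(dir='west')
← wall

→ maze.sense(dir='south')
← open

→ stack.push(x='south')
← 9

→ maze.move(dir='south')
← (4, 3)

→ maze.sense(dir='east')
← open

→ stack.push(x='east')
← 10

→ maze.move(dir='east')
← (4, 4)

→ maze.sense(dir='east')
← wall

→ maze.sense(dir='south')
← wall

→ stack.pop()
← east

→ maze.move(dir='west')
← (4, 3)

→ maze.sense(dir='west')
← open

→ stack.push(x='west')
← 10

→ maze.move(dir='west')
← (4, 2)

→ maze.sense(dir='west')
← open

→ stack.push(x='west')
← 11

→ maze.move(dir='west')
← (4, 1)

→ maze.sense(dir='west')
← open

→ stack.push(x='west')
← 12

→ maze.move(dir='west')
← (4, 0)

→ maze.sense(dir='south')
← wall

→ maze.sense(dir='north')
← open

→ stack.push(x='north')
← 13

→ maze.move(dir='north')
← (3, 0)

→ maze.sense(dir='east')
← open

→ stack.push(x='east')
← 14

→ maze.move(dir='east')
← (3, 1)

→ stack.pop()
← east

→ maze.move(dir='west')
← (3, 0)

→ stack.pop()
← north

→ maze.move(dir='south')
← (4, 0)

→ stack.pop()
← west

→ maze.move(dir='east')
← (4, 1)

→ maze.sense(dir='south')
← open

→ stack.push(x='south')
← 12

→ maze.move(dir='south')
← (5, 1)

→ maze.sense(dir='east')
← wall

→ maze.sense(dir='south')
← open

→ stack.push(x='south')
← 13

→ maze.move(dir='south')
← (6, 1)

→ maze.sense(dir='east')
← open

→ stack.push(x='east')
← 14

→ maze.move(dir='east')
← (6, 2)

→ maze.sense(dir='east')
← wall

→ maze.sense(dir='south')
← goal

→ maze.move(dir='south')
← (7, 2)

Answer: (7, 2)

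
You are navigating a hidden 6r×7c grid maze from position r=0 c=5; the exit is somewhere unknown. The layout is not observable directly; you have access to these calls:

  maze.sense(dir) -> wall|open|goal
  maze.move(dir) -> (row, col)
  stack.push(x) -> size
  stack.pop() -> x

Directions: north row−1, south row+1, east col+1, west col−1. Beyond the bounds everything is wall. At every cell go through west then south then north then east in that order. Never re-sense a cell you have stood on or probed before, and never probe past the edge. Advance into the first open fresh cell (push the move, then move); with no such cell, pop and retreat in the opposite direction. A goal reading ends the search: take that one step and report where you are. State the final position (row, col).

CALL maze.sense[dir=west]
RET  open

CALL stack.push[x=west]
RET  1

CALL maze.move[dir=west]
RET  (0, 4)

CALL maze.sense[dir=west]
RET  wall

CALL maze.sense[dir=south]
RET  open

CALL stack.push[x=south]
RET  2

CALL maze.move[dir=south]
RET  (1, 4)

CALL maze.sense[dir=west]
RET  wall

CALL maze.sense[dir=south]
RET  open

CALL stack.push[x=south]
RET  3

CALL maze.move[dir=south]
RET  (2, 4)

CALL maze.sense[dir=west]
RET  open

CALL stack.push[x=west]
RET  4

CALL maze.move[dir=west]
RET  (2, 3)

CALL maze.sense[dir=west]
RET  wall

CALL maze.sense[dir=south]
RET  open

CALL stack.push[x=south]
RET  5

CALL maze.move[dir=south]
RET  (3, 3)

CALL maze.sense[dir=west]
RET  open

CALL stack.push[x=west]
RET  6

CALL maze.move[dir=west]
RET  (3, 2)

CALL maze.sense[dir=west]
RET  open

CALL stack.push[x=west]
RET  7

CALL maze.move[dir=west]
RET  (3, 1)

CALL maze.sense[dir=west]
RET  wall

CALL maze.sense[dir=south]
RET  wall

CALL maze.sense[dir=north]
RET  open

CALL stack.push[x=north]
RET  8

CALL maze.move[dir=north]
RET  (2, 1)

CALL maze.sense[dir=west]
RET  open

CALL stack.push[x=west]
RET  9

CALL maze.move[dir=west]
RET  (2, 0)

CALL maze.sense[dir=north]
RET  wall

CALL stack.pop[]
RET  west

CALL maze.move[dir=east]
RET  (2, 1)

CALL maze.sense[dir=north]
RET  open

CALL stack.push[x=north]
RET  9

CALL maze.move[dir=north]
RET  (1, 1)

CALL maze.sense[dir=north]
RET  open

CALL stack.push[x=north]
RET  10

CALL maze.move[dir=north]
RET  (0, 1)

CALL maze.sense[dir=west]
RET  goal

CALL maze.move[dir=west]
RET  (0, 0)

Answer: (0, 0)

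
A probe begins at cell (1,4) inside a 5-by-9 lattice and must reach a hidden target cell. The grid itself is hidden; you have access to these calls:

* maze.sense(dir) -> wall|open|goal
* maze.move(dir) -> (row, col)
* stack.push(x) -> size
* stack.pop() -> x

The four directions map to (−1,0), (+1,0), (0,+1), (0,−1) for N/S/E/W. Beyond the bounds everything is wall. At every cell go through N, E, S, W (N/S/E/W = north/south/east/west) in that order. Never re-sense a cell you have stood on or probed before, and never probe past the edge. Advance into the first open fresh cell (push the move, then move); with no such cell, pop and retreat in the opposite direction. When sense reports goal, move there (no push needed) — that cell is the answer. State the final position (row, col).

Then maze.sense(dir=north), yielding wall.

Now I run maze.sense(dir=east), and see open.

I try stack.push(x=east), which returns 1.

Now I run maze.move(dir=east), → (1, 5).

I try maze.sense(dir=north), yielding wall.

Next I call maze.sense(dir=east), giving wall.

I invoke maze.sense(dir=south), giving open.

Then stack.push(x=south), yielding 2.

Now I run maze.move(dir=south), which returns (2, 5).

Calling maze.sense(dir=east), and see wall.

I use maze.sense(dir=south), : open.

I use stack.push(x=south), and observe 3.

Then maze.move(dir=south), which returns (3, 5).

Now I run maze.sense(dir=east), yielding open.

I run stack.push(x=east), and get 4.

I run maze.move(dir=east), : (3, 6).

I run maze.sense(dir=east), yielding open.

I try stack.push(x=east), and observe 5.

I use maze.move(dir=east), giving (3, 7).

Invoking maze.sense(dir=north), which returns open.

I run stack.push(x=north), yielding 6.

I invoke maze.move(dir=north), and see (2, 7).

Now I run maze.sense(dir=north), which returns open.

I use stack.push(x=north), : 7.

I run maze.move(dir=north), — result: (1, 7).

Next I call maze.sense(dir=north), and get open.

I run stack.push(x=north), — result: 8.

I use maze.move(dir=north), and see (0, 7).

I call maze.sense(dir=east), and get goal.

Next I call maze.move(dir=east), yielding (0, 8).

Answer: (0, 8)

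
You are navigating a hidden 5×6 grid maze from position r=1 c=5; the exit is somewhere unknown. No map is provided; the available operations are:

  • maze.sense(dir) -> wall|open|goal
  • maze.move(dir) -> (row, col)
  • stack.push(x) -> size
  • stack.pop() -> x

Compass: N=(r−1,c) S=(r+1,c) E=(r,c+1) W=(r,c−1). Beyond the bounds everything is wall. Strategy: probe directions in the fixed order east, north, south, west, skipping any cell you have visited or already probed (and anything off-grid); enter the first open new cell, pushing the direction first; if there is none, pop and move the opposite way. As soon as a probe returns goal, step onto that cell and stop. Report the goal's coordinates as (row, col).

CALL sense[dir=north]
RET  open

CALL push[x=north]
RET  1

CALL move[dir=north]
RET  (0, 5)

CALL sense[dir=west]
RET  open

CALL push[x=west]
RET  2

CALL move[dir=west]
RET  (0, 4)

CALL sense[dir=south]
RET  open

CALL push[x=south]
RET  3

CALL move[dir=south]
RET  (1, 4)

CALL sense[dir=south]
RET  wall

CALL sense[dir=west]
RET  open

CALL push[x=west]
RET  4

CALL move[dir=west]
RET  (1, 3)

CALL sense[dir=north]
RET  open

CALL push[x=north]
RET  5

CALL move[dir=north]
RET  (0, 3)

CALL sense[dir=west]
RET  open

CALL push[x=west]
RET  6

CALL move[dir=west]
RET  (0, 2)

CALL sense[dir=south]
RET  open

CALL push[x=south]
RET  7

CALL move[dir=south]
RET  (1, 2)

CALL sense[dir=south]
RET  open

CALL push[x=south]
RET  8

CALL move[dir=south]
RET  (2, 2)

CALL sense[dir=east]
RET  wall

CALL sense[dir=south]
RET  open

CALL push[x=south]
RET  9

CALL move[dir=south]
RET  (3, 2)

CALL sense[dir=east]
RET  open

CALL push[x=east]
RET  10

CALL move[dir=east]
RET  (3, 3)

CALL sense[dir=east]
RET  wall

CALL sense[dir=south]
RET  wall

CALL pop[]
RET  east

CALL move[dir=west]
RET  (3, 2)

CALL sense[dir=south]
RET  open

CALL push[x=south]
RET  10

CALL move[dir=south]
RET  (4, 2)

CALL sense[dir=west]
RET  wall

CALL pop[]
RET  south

CALL move[dir=north]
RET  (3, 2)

CALL sense[dir=west]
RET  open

CALL push[x=west]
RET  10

CALL move[dir=west]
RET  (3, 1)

CALL sense[dir=north]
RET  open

CALL push[x=north]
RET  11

CALL move[dir=north]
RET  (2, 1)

CALL sense[dir=north]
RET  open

CALL push[x=north]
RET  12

CALL move[dir=north]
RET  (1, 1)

CALL sense[dir=north]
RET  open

CALL push[x=north]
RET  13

CALL move[dir=north]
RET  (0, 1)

CALL sense[dir=west]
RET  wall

CALL pop[]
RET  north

CALL move[dir=south]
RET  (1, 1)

CALL sense[dir=west]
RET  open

CALL push[x=west]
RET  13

CALL move[dir=west]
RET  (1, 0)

CALL sense[dir=south]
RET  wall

CALL pop[]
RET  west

CALL move[dir=east]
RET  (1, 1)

CALL pop[]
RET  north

CALL move[dir=south]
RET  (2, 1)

CALL pop[]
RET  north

CALL move[dir=south]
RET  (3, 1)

CALL sense[dir=west]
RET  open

CALL push[x=west]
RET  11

CALL move[dir=west]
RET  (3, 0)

CALL sense[dir=south]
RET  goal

CALL move[dir=south]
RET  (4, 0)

Answer: (4, 0)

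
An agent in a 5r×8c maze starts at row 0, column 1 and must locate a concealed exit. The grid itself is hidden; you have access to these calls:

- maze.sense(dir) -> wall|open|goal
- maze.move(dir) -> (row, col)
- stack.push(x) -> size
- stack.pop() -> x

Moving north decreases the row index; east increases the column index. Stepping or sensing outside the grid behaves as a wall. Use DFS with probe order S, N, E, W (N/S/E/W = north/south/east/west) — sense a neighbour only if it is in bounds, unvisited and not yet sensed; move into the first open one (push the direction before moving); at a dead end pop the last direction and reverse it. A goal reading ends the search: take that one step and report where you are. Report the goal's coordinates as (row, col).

[in] sense south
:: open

[in] push south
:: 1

[in] move south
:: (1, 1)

[in] sense south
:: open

[in] push south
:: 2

[in] move south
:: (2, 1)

[in] sense south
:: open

[in] push south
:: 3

[in] move south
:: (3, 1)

[in] sense south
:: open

[in] push south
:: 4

[in] move south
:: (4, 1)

[in] sense east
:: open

[in] push east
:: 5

[in] move east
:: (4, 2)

[in] sense north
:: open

[in] push north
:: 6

[in] move north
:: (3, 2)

[in] sense north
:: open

[in] push north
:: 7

[in] move north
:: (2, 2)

[in] sense north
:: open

[in] push north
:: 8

[in] move north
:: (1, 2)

[in] sense north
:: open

[in] push north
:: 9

[in] move north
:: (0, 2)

[in] sense east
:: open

[in] push east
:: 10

[in] move east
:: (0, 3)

[in] sense south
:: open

[in] push south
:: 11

[in] move south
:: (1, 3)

[in] sense south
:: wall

[in] sense east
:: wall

[in] pop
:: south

[in] move north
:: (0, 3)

[in] sense east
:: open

[in] push east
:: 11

[in] move east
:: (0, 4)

[in] sense east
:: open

[in] push east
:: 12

[in] move east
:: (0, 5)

[in] sense south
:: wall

[in] sense east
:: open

[in] push east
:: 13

[in] move east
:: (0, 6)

[in] sense south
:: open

[in] push south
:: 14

[in] move south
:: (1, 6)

[in] sense south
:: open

[in] push south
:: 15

[in] move south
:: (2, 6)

[in] sense south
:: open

[in] push south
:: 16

[in] move south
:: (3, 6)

[in] sense south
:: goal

[in] move south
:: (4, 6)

Answer: (4, 6)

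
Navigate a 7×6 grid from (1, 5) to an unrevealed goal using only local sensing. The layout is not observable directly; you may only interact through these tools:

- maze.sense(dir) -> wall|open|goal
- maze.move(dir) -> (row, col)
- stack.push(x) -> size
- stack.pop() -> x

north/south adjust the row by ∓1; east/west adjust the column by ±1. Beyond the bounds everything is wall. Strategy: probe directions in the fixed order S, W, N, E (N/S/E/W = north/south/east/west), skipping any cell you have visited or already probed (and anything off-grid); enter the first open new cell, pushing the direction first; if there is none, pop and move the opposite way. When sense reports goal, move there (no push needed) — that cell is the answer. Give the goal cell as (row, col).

-- sense(south) == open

-- push(south) == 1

-- move(south) == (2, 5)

-- sense(south) == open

-- push(south) == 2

-- move(south) == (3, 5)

-- sense(south) == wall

-- sense(west) == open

-- push(west) == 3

-- move(west) == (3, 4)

-- sense(south) == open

-- push(south) == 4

-- move(south) == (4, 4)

-- sense(south) == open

-- push(south) == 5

-- move(south) == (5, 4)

-- sense(south) == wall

-- sense(west) == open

-- push(west) == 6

-- move(west) == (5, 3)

-- sense(south) == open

-- push(south) == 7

-- move(south) == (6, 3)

-- sense(west) == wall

-- pop() == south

-- move(north) == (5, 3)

-- sense(west) == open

-- push(west) == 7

-- move(west) == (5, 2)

-- sense(west) == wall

-- sense(north) == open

-- push(north) == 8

-- move(north) == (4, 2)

-- sense(west) == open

-- push(west) == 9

-- move(west) == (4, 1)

-- sense(west) == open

-- push(west) == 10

-- move(west) == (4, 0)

-- sense(south) == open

-- push(south) == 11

-- move(south) == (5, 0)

-- sense(south) == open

-- push(south) == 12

-- move(south) == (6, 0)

-- sense(east) == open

-- push(east) == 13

-- move(east) == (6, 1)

-- pop() == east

-- move(west) == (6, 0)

-- pop() == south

-- move(north) == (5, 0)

-- pop() == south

-- move(north) == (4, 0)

-- sense(north) == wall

-- pop() == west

-- move(east) == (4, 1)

-- sense(north) == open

-- push(north) == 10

-- move(north) == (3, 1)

-- sense(north) == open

-- push(north) == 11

-- move(north) == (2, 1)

-- sense(west) == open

-- push(west) == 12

-- move(west) == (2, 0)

-- sense(north) == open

-- push(north) == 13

-- move(north) == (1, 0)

-- sense(north) == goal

-- move(north) == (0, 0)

Answer: (0, 0)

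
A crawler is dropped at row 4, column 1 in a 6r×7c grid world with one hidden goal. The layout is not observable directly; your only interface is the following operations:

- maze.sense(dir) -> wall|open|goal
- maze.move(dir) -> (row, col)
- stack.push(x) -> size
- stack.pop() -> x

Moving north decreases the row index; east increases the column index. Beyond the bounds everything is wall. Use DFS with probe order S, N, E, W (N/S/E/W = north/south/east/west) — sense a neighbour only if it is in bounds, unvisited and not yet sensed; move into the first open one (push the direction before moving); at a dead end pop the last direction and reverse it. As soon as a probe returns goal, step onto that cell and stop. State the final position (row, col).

Act: maze.sense[south]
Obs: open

Act: stack.push[south]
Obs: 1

Act: maze.move[south]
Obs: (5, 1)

Act: maze.sense[east]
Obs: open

Act: stack.push[east]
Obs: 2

Act: maze.move[east]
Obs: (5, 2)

Act: maze.sense[north]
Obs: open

Act: stack.push[north]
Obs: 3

Act: maze.move[north]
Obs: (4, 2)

Act: maze.sense[north]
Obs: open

Act: stack.push[north]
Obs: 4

Act: maze.move[north]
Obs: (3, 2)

Act: maze.sense[north]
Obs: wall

Act: maze.sense[east]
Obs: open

Act: stack.push[east]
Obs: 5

Act: maze.move[east]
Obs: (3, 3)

Act: maze.sense[south]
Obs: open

Act: stack.push[south]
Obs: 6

Act: maze.move[south]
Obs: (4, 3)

Act: maze.sense[south]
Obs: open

Act: stack.push[south]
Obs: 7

Act: maze.move[south]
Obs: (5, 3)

Act: maze.sense[east]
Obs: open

Act: stack.push[east]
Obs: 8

Act: maze.move[east]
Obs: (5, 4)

Act: maze.sense[north]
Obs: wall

Act: maze.sense[east]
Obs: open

Act: stack.push[east]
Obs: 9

Act: maze.move[east]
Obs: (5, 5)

Act: maze.sense[north]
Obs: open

Act: stack.push[north]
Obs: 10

Act: maze.move[north]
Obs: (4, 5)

Act: maze.sense[north]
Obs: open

Act: stack.push[north]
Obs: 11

Act: maze.move[north]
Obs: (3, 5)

Act: maze.sense[north]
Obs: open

Act: stack.push[north]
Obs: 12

Act: maze.move[north]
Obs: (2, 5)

Act: maze.sense[north]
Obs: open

Act: stack.push[north]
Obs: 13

Act: maze.move[north]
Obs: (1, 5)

Act: maze.sense[north]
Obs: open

Act: stack.push[north]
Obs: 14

Act: maze.move[north]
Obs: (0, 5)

Act: maze.sense[east]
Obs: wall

Act: maze.sense[west]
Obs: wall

Act: stack.pop[]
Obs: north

Act: maze.move[south]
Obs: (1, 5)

Act: maze.sense[east]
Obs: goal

Act: maze.move[east]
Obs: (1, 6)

Answer: (1, 6)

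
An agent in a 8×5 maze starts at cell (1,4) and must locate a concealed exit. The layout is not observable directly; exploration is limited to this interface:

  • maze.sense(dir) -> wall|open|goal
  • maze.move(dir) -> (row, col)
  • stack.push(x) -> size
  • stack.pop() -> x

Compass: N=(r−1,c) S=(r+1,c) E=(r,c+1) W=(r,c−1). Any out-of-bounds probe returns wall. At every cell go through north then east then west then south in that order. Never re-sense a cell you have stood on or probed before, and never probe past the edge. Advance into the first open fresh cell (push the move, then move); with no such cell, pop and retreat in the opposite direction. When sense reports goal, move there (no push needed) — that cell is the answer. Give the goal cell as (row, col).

;; 1. maze.sense(dir→north) == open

;; 2. stack.push(x→north) == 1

;; 3. maze.move(dir→north) == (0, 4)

;; 4. maze.sense(dir→west) == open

;; 5. stack.push(x→west) == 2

;; 6. maze.move(dir→west) == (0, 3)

;; 7. maze.sense(dir→west) == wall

;; 8. maze.sense(dir→south) == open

;; 9. stack.push(x→south) == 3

;; 10. maze.move(dir→south) == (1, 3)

;; 11. maze.sense(dir→west) == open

;; 12. stack.push(x→west) == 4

;; 13. maze.move(dir→west) == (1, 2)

;; 14. maze.sense(dir→west) == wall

;; 15. maze.sense(dir→south) == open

;; 16. stack.push(x→south) == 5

;; 17. maze.move(dir→south) == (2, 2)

;; 18. maze.sense(dir→east) == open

;; 19. stack.push(x→east) == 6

;; 20. maze.move(dir→east) == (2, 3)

;; 21. maze.sense(dir→east) == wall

;; 22. maze.sense(dir→south) == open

;; 23. stack.push(x→south) == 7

;; 24. maze.move(dir→south) == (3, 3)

;; 25. maze.sense(dir→east) == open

;; 26. stack.push(x→east) == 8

;; 27. maze.move(dir→east) == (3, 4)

;; 28. maze.sense(dir→south) == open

;; 29. stack.push(x→south) == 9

;; 30. maze.move(dir→south) == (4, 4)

;; 31. maze.sense(dir→west) == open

;; 32. stack.push(x→west) == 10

;; 33. maze.move(dir→west) == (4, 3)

;; 34. maze.sense(dir→west) == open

;; 35. stack.push(x→west) == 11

;; 36. maze.move(dir→west) == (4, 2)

;; 37. maze.sense(dir→north) == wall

;; 38. maze.sense(dir→west) == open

;; 39. stack.push(x→west) == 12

;; 40. maze.move(dir→west) == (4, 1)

;; 41. maze.sense(dir→north) == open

;; 42. stack.push(x→north) == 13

;; 43. maze.move(dir→north) == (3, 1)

;; 44. maze.sense(dir→north) == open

;; 45. stack.push(x→north) == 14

;; 46. maze.move(dir→north) == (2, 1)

;; 47. maze.sense(dir→west) == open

;; 48. stack.push(x→west) == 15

;; 49. maze.move(dir→west) == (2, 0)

;; 50. maze.sense(dir→north) == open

;; 51. stack.push(x→north) == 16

;; 52. maze.move(dir→north) == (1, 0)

;; 53. maze.sense(dir→north) == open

;; 54. stack.push(x→north) == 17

;; 55. maze.move(dir→north) == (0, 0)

;; 56. maze.sense(dir→east) == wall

;; 57. stack.pop() == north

;; 58. maze.move(dir→south) == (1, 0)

;; 59. stack.pop() == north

;; 60. maze.move(dir→south) == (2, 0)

;; 61. maze.sense(dir→south) == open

;; 62. stack.push(x→south) == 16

;; 63. maze.move(dir→south) == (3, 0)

;; 64. maze.sense(dir→south) == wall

;; 65. stack.pop() == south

;; 66. maze.move(dir→north) == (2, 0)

;; 67. stack.pop() == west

;; 68. maze.move(dir→east) == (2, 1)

;; 69. stack.pop() == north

;; 70. maze.move(dir→south) == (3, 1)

;; 71. stack.pop() == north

;; 72. maze.move(dir→south) == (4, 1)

;; 73. maze.sense(dir→south) == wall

;; 74. stack.pop() == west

;; 75. maze.move(dir→east) == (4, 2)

;; 76. maze.sense(dir→south) == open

;; 77. stack.push(x→south) == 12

;; 78. maze.move(dir→south) == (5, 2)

;; 79. maze.sense(dir→east) == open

;; 80. stack.push(x→east) == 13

;; 81. maze.move(dir→east) == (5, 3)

;; 82. maze.sense(dir→east) == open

;; 83. stack.push(x→east) == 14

;; 84. maze.move(dir→east) == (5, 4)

;; 85. maze.sense(dir→south) == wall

;; 86. stack.pop() == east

;; 87. maze.move(dir→west) == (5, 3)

;; 88. maze.sense(dir→south) == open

;; 89. stack.push(x→south) == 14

;; 90. maze.move(dir→south) == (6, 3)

;; 91. maze.sense(dir→west) == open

;; 92. stack.push(x→west) == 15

;; 93. maze.move(dir→west) == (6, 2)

;; 94. maze.sense(dir→west) == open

;; 95. stack.push(x→west) == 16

;; 96. maze.move(dir→west) == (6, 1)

;; 97. maze.sense(dir→west) == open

;; 98. stack.push(x→west) == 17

;; 99. maze.move(dir→west) == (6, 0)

;; 100. maze.sense(dir→north) == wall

;; 101. maze.sense(dir→south) == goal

;; 102. maze.move(dir→south) == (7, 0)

Answer: (7, 0)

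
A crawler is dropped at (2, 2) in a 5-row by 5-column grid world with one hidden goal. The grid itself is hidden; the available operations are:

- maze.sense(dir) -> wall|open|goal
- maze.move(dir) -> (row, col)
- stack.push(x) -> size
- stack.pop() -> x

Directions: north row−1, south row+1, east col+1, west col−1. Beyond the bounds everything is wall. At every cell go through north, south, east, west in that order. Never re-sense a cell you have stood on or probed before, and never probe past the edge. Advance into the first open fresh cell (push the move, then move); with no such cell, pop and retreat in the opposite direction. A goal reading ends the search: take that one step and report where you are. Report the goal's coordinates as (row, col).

# maze.sense(dir='north') ~> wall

# maze.sense(dir='south') ~> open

# stack.push(x='south') ~> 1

# maze.move(dir='south') ~> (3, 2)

# maze.sense(dir='south') ~> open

# stack.push(x='south') ~> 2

# maze.move(dir='south') ~> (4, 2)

# maze.sense(dir='east') ~> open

# stack.push(x='east') ~> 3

# maze.move(dir='east') ~> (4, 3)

# maze.sense(dir='north') ~> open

# stack.push(x='north') ~> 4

# maze.move(dir='north') ~> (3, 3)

# maze.sense(dir='north') ~> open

# stack.push(x='north') ~> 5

# maze.move(dir='north') ~> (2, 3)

# maze.sense(dir='north') ~> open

# stack.push(x='north') ~> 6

# maze.move(dir='north') ~> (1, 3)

# maze.sense(dir='north') ~> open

# stack.push(x='north') ~> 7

# maze.move(dir='north') ~> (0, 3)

# maze.sense(dir='east') ~> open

# stack.push(x='east') ~> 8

# maze.move(dir='east') ~> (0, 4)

# maze.sense(dir='south') ~> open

# stack.push(x='south') ~> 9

# maze.move(dir='south') ~> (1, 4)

# maze.sense(dir='south') ~> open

# stack.push(x='south') ~> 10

# maze.move(dir='south') ~> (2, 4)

# maze.sense(dir='south') ~> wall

# stack.pop() ~> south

# maze.move(dir='north') ~> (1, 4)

# stack.pop() ~> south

# maze.move(dir='north') ~> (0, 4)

# stack.pop() ~> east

# maze.move(dir='west') ~> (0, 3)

# maze.sense(dir='west') ~> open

# stack.push(x='west') ~> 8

# maze.move(dir='west') ~> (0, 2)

# maze.sense(dir='west') ~> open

# stack.push(x='west') ~> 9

# maze.move(dir='west') ~> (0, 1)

# maze.sense(dir='south') ~> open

# stack.push(x='south') ~> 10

# maze.move(dir='south') ~> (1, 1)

# maze.sense(dir='south') ~> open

# stack.push(x='south') ~> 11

# maze.move(dir='south') ~> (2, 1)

# maze.sense(dir='south') ~> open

# stack.push(x='south') ~> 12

# maze.move(dir='south') ~> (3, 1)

# maze.sense(dir='south') ~> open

# stack.push(x='south') ~> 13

# maze.move(dir='south') ~> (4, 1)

# maze.sense(dir='west') ~> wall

# stack.pop() ~> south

# maze.move(dir='north') ~> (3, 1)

# maze.sense(dir='west') ~> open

# stack.push(x='west') ~> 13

# maze.move(dir='west') ~> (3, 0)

# maze.sense(dir='north') ~> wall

# stack.pop() ~> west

# maze.move(dir='east') ~> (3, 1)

# stack.pop() ~> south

# maze.move(dir='north') ~> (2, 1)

# stack.pop() ~> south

# maze.move(dir='north') ~> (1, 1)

# maze.sense(dir='west') ~> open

# stack.push(x='west') ~> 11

# maze.move(dir='west') ~> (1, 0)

# maze.sense(dir='north') ~> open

# stack.push(x='north') ~> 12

# maze.move(dir='north') ~> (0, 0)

# stack.pop() ~> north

# maze.move(dir='south') ~> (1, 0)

# stack.pop() ~> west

# maze.move(dir='east') ~> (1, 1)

# stack.pop() ~> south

# maze.move(dir='north') ~> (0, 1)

# stack.pop() ~> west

# maze.move(dir='east') ~> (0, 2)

# stack.pop() ~> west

# maze.move(dir='east') ~> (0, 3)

# stack.pop() ~> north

# maze.move(dir='south') ~> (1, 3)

# stack.pop() ~> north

# maze.move(dir='south') ~> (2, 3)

# stack.pop() ~> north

# maze.move(dir='south') ~> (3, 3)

# stack.pop() ~> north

# maze.move(dir='south') ~> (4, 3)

# maze.sense(dir='east') ~> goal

# maze.move(dir='east') ~> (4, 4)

Answer: (4, 4)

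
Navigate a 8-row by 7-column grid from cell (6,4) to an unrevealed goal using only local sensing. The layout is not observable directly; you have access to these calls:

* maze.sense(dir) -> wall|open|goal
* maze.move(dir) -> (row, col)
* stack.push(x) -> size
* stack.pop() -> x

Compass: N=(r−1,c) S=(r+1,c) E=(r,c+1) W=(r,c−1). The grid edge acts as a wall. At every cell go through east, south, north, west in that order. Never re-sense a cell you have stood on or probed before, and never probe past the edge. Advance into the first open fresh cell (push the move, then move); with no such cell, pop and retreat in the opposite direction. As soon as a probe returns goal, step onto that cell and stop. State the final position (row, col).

==> maze.sense(dir→east)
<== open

==> stack.push(x→east)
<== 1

==> maze.move(dir→east)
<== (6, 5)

==> maze.sense(dir→east)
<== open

==> stack.push(x→east)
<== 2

==> maze.move(dir→east)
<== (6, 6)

==> maze.sense(dir→south)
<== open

==> stack.push(x→south)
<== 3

==> maze.move(dir→south)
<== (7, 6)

==> maze.sense(dir→west)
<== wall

==> stack.pop()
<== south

==> maze.move(dir→north)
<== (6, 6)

==> maze.sense(dir→north)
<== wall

==> stack.pop()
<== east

==> maze.move(dir→west)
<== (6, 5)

==> maze.sense(dir→north)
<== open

==> stack.push(x→north)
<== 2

==> maze.move(dir→north)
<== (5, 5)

==> maze.sense(dir→north)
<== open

==> stack.push(x→north)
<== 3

==> maze.move(dir→north)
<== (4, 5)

==> maze.sense(dir→east)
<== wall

==> maze.sense(dir→north)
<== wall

==> maze.sense(dir→west)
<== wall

==> stack.pop()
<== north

==> maze.move(dir→south)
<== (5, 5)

==> maze.sense(dir→west)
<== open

==> stack.push(x→west)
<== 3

==> maze.move(dir→west)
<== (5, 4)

==> maze.sense(dir→west)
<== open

==> stack.push(x→west)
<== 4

==> maze.move(dir→west)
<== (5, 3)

==> maze.sense(dir→south)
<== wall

==> maze.sense(dir→north)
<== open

==> stack.push(x→north)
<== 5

==> maze.move(dir→north)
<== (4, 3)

==> maze.sense(dir→north)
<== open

==> stack.push(x→north)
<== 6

==> maze.move(dir→north)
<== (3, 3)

==> maze.sense(dir→east)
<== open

==> stack.push(x→east)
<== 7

==> maze.move(dir→east)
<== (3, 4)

==> maze.sense(dir→north)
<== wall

==> stack.pop()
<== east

==> maze.move(dir→west)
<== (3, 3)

==> maze.sense(dir→north)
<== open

==> stack.push(x→north)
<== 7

==> maze.move(dir→north)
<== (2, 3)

==> maze.sense(dir→north)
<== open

==> stack.push(x→north)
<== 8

==> maze.move(dir→north)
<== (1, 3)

==> maze.sense(dir→east)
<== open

==> stack.push(x→east)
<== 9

==> maze.move(dir→east)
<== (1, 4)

==> maze.sense(dir→east)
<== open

==> stack.push(x→east)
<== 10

==> maze.move(dir→east)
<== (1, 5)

==> maze.sense(dir→east)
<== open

==> stack.push(x→east)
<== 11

==> maze.move(dir→east)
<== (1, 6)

==> maze.sense(dir→south)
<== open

==> stack.push(x→south)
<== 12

==> maze.move(dir→south)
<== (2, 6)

==> maze.sense(dir→south)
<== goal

==> maze.move(dir→south)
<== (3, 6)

Answer: (3, 6)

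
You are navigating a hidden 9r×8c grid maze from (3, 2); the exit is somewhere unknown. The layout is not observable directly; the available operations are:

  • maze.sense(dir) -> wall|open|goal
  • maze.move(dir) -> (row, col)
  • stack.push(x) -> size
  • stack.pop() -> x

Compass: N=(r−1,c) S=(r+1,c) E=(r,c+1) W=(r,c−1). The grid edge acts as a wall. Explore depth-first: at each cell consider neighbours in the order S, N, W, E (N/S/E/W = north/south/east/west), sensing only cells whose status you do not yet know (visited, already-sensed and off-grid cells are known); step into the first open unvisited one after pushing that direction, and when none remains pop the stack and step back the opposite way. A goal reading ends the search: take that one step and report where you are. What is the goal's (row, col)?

==> sense(dir=south)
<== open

==> push(x=south)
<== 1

==> move(dir=south)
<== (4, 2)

==> sense(dir=south)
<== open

==> push(x=south)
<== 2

==> move(dir=south)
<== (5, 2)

==> sense(dir=south)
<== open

==> push(x=south)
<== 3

==> move(dir=south)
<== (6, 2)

==> sense(dir=south)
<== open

==> push(x=south)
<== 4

==> move(dir=south)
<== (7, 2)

==> sense(dir=south)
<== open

==> push(x=south)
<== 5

==> move(dir=south)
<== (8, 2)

==> sense(dir=west)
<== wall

==> sense(dir=east)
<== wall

==> pop()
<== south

==> move(dir=north)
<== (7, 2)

==> sense(dir=west)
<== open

==> push(x=west)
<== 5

==> move(dir=west)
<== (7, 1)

==> sense(dir=north)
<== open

==> push(x=north)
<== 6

==> move(dir=north)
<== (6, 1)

==> sense(dir=north)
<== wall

==> sense(dir=west)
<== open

==> push(x=west)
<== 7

==> move(dir=west)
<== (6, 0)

==> sense(dir=south)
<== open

==> push(x=south)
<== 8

==> move(dir=south)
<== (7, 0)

==> sense(dir=south)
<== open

==> push(x=south)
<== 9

==> move(dir=south)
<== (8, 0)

==> pop()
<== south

==> move(dir=north)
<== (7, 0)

==> pop()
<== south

==> move(dir=north)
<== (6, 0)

==> sense(dir=north)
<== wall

==> pop()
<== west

==> move(dir=east)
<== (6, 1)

==> pop()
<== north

==> move(dir=south)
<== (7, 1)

==> pop()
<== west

==> move(dir=east)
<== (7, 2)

==> sense(dir=east)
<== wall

==> pop()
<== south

==> move(dir=north)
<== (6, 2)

==> sense(dir=east)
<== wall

==> pop()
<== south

==> move(dir=north)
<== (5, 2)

==> sense(dir=east)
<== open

==> push(x=east)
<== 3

==> move(dir=east)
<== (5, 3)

==> sense(dir=north)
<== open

==> push(x=north)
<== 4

==> move(dir=north)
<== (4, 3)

==> sense(dir=north)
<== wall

==> sense(dir=east)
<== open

==> push(x=east)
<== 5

==> move(dir=east)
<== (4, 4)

==> sense(dir=south)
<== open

==> push(x=south)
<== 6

==> move(dir=south)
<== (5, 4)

==> sense(dir=south)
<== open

==> push(x=south)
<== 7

==> move(dir=south)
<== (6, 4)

==> sense(dir=south)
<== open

==> push(x=south)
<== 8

==> move(dir=south)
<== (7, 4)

==> sense(dir=south)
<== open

==> push(x=south)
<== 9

==> move(dir=south)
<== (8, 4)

==> sense(dir=east)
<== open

==> push(x=east)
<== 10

==> move(dir=east)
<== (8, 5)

==> sense(dir=north)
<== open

==> push(x=north)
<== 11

==> move(dir=north)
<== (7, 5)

==> sense(dir=north)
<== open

==> push(x=north)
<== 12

==> move(dir=north)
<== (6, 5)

==> sense(dir=north)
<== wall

==> sense(dir=east)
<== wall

==> pop()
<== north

==> move(dir=south)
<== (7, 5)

==> sense(dir=east)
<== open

==> push(x=east)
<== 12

==> move(dir=east)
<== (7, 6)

==> sense(dir=south)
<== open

==> push(x=south)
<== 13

==> move(dir=south)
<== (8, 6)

==> sense(dir=east)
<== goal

==> move(dir=east)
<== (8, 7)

Answer: (8, 7)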